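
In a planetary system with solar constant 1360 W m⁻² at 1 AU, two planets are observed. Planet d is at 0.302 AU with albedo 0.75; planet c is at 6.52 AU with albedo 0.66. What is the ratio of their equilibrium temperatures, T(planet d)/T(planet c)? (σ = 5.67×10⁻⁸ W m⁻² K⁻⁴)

T_eq = [S₀(1−A)/(4σd²)]^(1/4), so T ∝ (1−A)^(1/4) / √d.
T₁ = [1360×0.25/(4×5.67×10⁻⁸×0.302²)]^(1/4) = 358.06 K.
T₂ = [1360×0.34/(4×5.67×10⁻⁸×6.52²)]^(1/4) = 83.22 K.

T₁/T₂ ≈ 4.303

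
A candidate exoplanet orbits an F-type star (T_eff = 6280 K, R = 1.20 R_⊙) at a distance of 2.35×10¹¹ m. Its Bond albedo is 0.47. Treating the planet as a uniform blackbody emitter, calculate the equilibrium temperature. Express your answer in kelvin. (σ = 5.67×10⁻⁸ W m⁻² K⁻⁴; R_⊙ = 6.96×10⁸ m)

T_eq ≈ 226 K

R_⋆ = 1.20 × 6.96×10⁸ = 8.35×10⁸ m.
L = 4πR_⋆²σT_⋆⁴ = 4π(8.35×10⁸)² × 5.67×10⁻⁸ × (6280)⁴ = 7.73×10²⁶ W.
S = L/(4πd²) = 1110 W m⁻².
Energy balance: absorbed = emitted ⇒ πR²·S(1−A) = 4πR²·σT_eq⁴, so T_eq⁴ = S(1−A)/(4σ).
T_eq = [1110 × 0.53 / (4 × 5.67×10⁻⁸)]^(1/4) = (2.60×10⁹)^(1/4) = 226 K.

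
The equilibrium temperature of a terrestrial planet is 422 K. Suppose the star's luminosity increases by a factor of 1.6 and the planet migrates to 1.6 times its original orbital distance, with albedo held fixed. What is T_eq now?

T_eq ≈ 375 K

T_eq ∝ L^(1/4) · d^(−1/2).
T′ = 422 × 1.6^(1/4) / 1.6^(1/2) = 375 K.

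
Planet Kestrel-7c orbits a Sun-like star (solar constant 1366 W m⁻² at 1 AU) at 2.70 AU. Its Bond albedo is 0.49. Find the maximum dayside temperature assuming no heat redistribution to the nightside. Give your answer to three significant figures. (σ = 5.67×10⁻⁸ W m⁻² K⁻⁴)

Flux at 2.70 AU: S = 1366/2.70² = 187 W m⁻².
With no redistribution each surface element balances locally: S(1−A) = σT⁴.
T = [187 × 0.51 / 5.67×10⁻⁸]^(1/4) = (1.69×10⁹)^(1/4) = 203 K.

T_ss ≈ 203 K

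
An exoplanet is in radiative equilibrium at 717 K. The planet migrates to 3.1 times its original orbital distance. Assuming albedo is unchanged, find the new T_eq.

T_eq ∝ L^(1/4) · d^(−1/2).
T′ = 717 / 3.1^(1/2) = 407 K.

T_eq ≈ 407 K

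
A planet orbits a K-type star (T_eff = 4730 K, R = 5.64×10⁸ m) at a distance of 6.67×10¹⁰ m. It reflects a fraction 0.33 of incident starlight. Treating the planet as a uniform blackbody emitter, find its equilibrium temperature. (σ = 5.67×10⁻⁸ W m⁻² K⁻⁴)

T_eq ≈ 278 K

L = 4πR_⋆²σT_⋆⁴ = 4π(5.64×10⁸)² × 5.67×10⁻⁸ × (4730)⁴ = 1.13×10²⁶ W.
S = L/(4πd²) = 2030 W m⁻².
Energy balance: absorbed = emitted ⇒ πR²·S(1−A) = 4πR²·σT_eq⁴, so T_eq⁴ = S(1−A)/(4σ).
T_eq = [2030 × 0.67 / (4 × 5.67×10⁻⁸)]^(1/4) = (5.99×10⁹)^(1/4) = 278 K.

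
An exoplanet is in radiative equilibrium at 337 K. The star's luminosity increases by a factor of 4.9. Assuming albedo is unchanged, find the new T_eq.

T_eq ≈ 501 K

T_eq ∝ L^(1/4) · d^(−1/2).
T′ = 337 × 4.9^(1/4) = 501 K.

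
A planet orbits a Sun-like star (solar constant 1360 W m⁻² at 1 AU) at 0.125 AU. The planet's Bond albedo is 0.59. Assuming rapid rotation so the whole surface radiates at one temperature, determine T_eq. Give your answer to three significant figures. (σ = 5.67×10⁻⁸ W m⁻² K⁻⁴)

Flux at 0.125 AU: S = 1360/0.125² = 8.70×10⁴ W m⁻².
Energy balance: absorbed = emitted ⇒ πR²·S(1−A) = 4πR²·σT_eq⁴, so T_eq⁴ = S(1−A)/(4σ).
T_eq = [8.70×10⁴ × 0.41 / (4 × 5.67×10⁻⁸)]^(1/4) = (1.57×10¹¹)^(1/4) = 630 K.

T_eq ≈ 630 K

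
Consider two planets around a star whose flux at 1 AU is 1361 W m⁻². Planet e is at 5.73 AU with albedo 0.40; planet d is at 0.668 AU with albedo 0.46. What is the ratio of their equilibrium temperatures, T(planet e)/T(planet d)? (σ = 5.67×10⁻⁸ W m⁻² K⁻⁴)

T₁/T₂ ≈ 0.351

T_eq = [S₀(1−A)/(4σd²)]^(1/4), so T ∝ (1−A)^(1/4) / √d.
T₁ = [1361×0.60/(4×5.67×10⁻⁸×5.73²)]^(1/4) = 102.33 K.
T₂ = [1361×0.54/(4×5.67×10⁻⁸×0.668²)]^(1/4) = 291.92 K.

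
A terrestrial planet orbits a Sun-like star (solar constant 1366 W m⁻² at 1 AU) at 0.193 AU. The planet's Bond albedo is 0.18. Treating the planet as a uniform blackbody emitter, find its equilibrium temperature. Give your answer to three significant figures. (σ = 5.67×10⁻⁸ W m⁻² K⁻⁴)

T_eq ≈ 603 K

Flux at 0.193 AU: S = 1366/0.193² = 3.67×10⁴ W m⁻².
Energy balance: absorbed = emitted ⇒ πR²·S(1−A) = 4πR²·σT_eq⁴, so T_eq⁴ = S(1−A)/(4σ).
T_eq = [3.67×10⁴ × 0.82 / (4 × 5.67×10⁻⁸)]^(1/4) = (1.33×10¹¹)^(1/4) = 603 K.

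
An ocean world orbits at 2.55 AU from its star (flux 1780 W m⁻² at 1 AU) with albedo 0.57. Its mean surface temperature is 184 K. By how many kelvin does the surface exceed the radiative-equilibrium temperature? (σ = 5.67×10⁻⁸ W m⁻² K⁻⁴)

ΔT ≈ 33.1 K

S = 1780/2.55² = 273.7 W m⁻².
T_eq = [S(1−A)/(4σ)]^(1/4) = [273.7×0.43/(4×5.67×10⁻⁸)]^(1/4) = 150.9 K.
ΔT = T_surf − T_eq = 184 − 150.9.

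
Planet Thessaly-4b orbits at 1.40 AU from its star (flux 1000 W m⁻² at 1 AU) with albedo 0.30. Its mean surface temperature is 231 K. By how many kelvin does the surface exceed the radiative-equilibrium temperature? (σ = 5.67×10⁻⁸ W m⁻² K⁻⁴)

ΔT ≈ 31.8 K

S = 1000/1.40² = 510.2 W m⁻².
T_eq = [S(1−A)/(4σ)]^(1/4) = [510.2×0.70/(4×5.67×10⁻⁸)]^(1/4) = 199.2 K.
ΔT = T_surf − T_eq = 231 − 199.2.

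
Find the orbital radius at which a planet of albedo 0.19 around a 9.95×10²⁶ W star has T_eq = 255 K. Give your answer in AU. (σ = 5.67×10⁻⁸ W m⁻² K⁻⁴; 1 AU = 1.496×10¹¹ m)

d ≈ 1.73 AU

From T_eq⁴ = L(1−A)/(16πσd²): d = √[L(1−A)/(16πσT_eq⁴)].
d = √[9.95×10²⁶ × 0.81 / (16π × 5.67×10⁻⁸ × (255)⁴)] = 2.59×10¹¹ m = 1.73 AU.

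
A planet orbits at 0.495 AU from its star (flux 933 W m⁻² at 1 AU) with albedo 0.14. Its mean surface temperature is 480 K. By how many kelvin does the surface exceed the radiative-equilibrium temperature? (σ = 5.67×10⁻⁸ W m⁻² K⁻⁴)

ΔT ≈ 133.4 K

S = 933/0.495² = 3808 W m⁻².
T_eq = [S(1−A)/(4σ)]^(1/4) = [3808×0.86/(4×5.67×10⁻⁸)]^(1/4) = 346.6 K.
ΔT = T_surf − T_eq = 480 − 346.6.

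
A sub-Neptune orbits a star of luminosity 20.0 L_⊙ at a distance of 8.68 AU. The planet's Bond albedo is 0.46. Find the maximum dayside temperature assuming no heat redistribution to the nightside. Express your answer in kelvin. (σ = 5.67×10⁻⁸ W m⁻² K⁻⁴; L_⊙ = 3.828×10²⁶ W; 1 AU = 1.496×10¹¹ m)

T_ss ≈ 242 K

d = 8.68 AU = 1.30×10¹² m.
L = 20.0 × 3.828×10²⁶ = 7.66×10²⁷ W.
Flux: S = L/(4πd²) = 7.66×10²⁷/(4π×(1.30×10¹²)²) = 361 W m⁻².
With no redistribution each surface element balances locally: S(1−A) = σT⁴.
T = [361 × 0.54 / 5.67×10⁻⁸]^(1/4) = (3.44×10⁹)^(1/4) = 242 K.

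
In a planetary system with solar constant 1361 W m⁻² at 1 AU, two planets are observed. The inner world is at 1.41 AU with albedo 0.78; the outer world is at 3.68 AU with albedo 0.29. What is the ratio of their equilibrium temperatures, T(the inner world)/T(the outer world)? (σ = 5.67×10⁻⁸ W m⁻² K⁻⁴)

T₁/T₂ ≈ 1.205

T_eq = [S₀(1−A)/(4σd²)]^(1/4), so T ∝ (1−A)^(1/4) / √d.
T₁ = [1361×0.22/(4×5.67×10⁻⁸×1.41²)]^(1/4) = 160.53 K.
T₂ = [1361×0.71/(4×5.67×10⁻⁸×3.68²)]^(1/4) = 133.18 K.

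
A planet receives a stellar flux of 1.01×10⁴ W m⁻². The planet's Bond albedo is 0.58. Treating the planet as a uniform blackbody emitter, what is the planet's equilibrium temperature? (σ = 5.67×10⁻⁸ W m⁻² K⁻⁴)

Energy balance: absorbed = emitted ⇒ πR²·S(1−A) = 4πR²·σT_eq⁴, so T_eq⁴ = S(1−A)/(4σ).
T_eq = [1.01×10⁴ × 0.42 / (4 × 5.67×10⁻⁸)]^(1/4) = (1.87×10¹⁰)^(1/4) = 370 K.

T_eq ≈ 370 K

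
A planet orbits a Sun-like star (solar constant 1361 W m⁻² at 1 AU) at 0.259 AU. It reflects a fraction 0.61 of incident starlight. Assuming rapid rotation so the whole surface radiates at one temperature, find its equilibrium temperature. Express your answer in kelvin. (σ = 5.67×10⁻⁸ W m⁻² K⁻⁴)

Flux at 0.259 AU: S = 1361/0.259² = 2.03×10⁴ W m⁻².
Energy balance: absorbed = emitted ⇒ πR²·S(1−A) = 4πR²·σT_eq⁴, so T_eq⁴ = S(1−A)/(4σ).
T_eq = [2.03×10⁴ × 0.39 / (4 × 5.67×10⁻⁸)]^(1/4) = (3.49×10¹⁰)^(1/4) = 432 K.

T_eq ≈ 432 K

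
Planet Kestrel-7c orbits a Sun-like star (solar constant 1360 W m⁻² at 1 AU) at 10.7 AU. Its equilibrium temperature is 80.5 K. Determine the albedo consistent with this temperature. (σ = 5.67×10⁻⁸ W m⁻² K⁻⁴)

A ≈ 0.20

Flux at 10.7 AU: S = 1360/10.7² = 11.9 W m⁻².
From T_eq⁴ = S(1−A)/(4σ): 1−A = 4σT_eq⁴/S.
1−A = 4 × 5.67×10⁻⁸ × (80.5)⁴ / 11.9 = 0.802.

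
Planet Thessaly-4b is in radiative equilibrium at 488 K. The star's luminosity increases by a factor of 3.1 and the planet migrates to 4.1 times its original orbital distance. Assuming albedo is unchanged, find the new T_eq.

T_eq ≈ 320 K

T_eq ∝ L^(1/4) · d^(−1/2).
T′ = 488 × 3.1^(1/4) / 4.1^(1/2) = 320 K.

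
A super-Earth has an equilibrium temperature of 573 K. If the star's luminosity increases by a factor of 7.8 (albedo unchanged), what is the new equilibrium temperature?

T_eq ≈ 958 K

T_eq ∝ L^(1/4) · d^(−1/2).
T′ = 573 × 7.8^(1/4) = 958 K.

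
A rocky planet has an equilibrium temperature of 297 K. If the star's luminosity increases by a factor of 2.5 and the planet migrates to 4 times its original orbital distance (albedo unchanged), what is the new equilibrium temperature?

T_eq ∝ L^(1/4) · d^(−1/2).
T′ = 297 × 2.5^(1/4) / 4^(1/2) = 187 K.

T_eq ≈ 187 K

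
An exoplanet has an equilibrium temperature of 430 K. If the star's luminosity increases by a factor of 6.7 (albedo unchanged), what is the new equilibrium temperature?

T_eq ∝ L^(1/4) · d^(−1/2).
T′ = 430 × 6.7^(1/4) = 692 K.

T_eq ≈ 692 K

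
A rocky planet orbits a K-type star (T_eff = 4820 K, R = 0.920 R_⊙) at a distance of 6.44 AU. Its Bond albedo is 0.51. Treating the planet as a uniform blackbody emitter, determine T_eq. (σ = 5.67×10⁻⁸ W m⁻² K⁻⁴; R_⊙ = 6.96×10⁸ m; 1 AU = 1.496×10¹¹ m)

T_eq ≈ 73.5 K

R_⋆ = 0.920 × 6.96×10⁸ = 6.40×10⁸ m.
d = 6.44 AU = 9.63×10¹¹ m.
L = 4πR_⋆²σT_⋆⁴ = 4π(6.40×10⁸)² × 5.67×10⁻⁸ × (4820)⁴ = 1.58×10²⁶ W.
S = L/(4πd²) = 13.5 W m⁻².
Energy balance: absorbed = emitted ⇒ πR²·S(1−A) = 4πR²·σT_eq⁴, so T_eq⁴ = S(1−A)/(4σ).
T_eq = [13.5 × 0.49 / (4 × 5.67×10⁻⁸)]^(1/4) = (2.92×10⁷)^(1/4) = 73.5 K.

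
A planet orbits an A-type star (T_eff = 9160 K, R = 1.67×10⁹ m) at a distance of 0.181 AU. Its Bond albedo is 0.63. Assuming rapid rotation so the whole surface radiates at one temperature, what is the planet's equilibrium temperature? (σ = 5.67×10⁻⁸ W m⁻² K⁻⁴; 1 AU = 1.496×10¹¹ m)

d = 0.181 AU = 2.71×10¹⁰ m.
L = 4πR_⋆²σT_⋆⁴ = 4π(1.67×10⁹)² × 5.67×10⁻⁸ × (9160)⁴ = 1.40×10²⁸ W.
S = L/(4πd²) = 1.52×10⁶ W m⁻².
Energy balance: absorbed = emitted ⇒ πR²·S(1−A) = 4πR²·σT_eq⁴, so T_eq⁴ = S(1−A)/(4σ).
T_eq = [1.52×10⁶ × 0.37 / (4 × 5.67×10⁻⁸)]^(1/4) = (2.48×10¹²)^(1/4) = 1250 K.

T_eq ≈ 1250 K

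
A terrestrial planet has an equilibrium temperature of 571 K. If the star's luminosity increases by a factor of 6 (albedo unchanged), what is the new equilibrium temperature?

T_eq ∝ L^(1/4) · d^(−1/2).
T′ = 571 × 6^(1/4) = 894 K.

T_eq ≈ 894 K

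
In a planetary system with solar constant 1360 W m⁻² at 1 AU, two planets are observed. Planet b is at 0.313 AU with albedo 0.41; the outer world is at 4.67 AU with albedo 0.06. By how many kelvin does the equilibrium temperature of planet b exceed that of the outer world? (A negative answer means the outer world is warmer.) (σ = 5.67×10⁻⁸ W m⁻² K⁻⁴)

T_eq = [S₀(1−A)/(4σd²)]^(1/4), so T ∝ (1−A)^(1/4) / √d.
T₁ = [1360×0.59/(4×5.67×10⁻⁸×0.313²)]^(1/4) = 435.93 K.
T₂ = [1360×0.94/(4×5.67×10⁻⁸×4.67²)]^(1/4) = 126.79 K.

ΔT ≈ 309.1 K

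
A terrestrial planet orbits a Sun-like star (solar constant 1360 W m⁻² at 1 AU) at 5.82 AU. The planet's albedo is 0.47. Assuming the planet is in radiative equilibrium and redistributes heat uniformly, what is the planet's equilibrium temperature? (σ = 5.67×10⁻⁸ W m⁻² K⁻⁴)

Flux at 5.82 AU: S = 1360/5.82² = 40.2 W m⁻².
Energy balance: absorbed = emitted ⇒ πR²·S(1−A) = 4πR²·σT_eq⁴, so T_eq⁴ = S(1−A)/(4σ).
T_eq = [40.2 × 0.53 / (4 × 5.67×10⁻⁸)]^(1/4) = (9.38×10⁷)^(1/4) = 98.4 K.

T_eq ≈ 98.4 K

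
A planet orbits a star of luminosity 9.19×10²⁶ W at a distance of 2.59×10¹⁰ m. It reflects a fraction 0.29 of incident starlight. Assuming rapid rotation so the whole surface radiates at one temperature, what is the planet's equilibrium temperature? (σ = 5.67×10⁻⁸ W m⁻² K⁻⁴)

T_eq ≈ 764 K

Flux: S = L/(4πd²) = 9.19×10²⁶/(4π×(2.59×10¹⁰)²) = 1.09×10⁵ W m⁻².
Energy balance: absorbed = emitted ⇒ πR²·S(1−A) = 4πR²·σT_eq⁴, so T_eq⁴ = S(1−A)/(4σ).
T_eq = [1.09×10⁵ × 0.71 / (4 × 5.67×10⁻⁸)]^(1/4) = (3.41×10¹¹)^(1/4) = 764 K.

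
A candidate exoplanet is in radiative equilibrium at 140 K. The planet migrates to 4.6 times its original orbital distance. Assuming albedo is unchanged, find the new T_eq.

T_eq ≈ 65.3 K

T_eq ∝ L^(1/4) · d^(−1/2).
T′ = 140 / 4.6^(1/2) = 65.3 K.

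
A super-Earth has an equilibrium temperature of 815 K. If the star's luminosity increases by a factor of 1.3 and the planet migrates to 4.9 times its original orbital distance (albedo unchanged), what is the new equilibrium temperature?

T_eq ∝ L^(1/4) · d^(−1/2).
T′ = 815 × 1.3^(1/4) / 4.9^(1/2) = 393 K.

T_eq ≈ 393 K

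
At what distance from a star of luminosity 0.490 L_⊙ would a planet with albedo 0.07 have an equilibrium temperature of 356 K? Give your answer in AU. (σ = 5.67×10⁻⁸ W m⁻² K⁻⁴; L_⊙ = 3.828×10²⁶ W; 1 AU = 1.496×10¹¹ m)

d ≈ 0.413 AU

L = 0.490 × 3.828×10²⁶ = 1.88×10²⁶ W.
From T_eq⁴ = L(1−A)/(16πσd²): d = √[L(1−A)/(16πσT_eq⁴)].
d = √[1.88×10²⁶ × 0.93 / (16π × 5.67×10⁻⁸ × (356)⁴)] = 6.17×10¹⁰ m = 0.413 AU.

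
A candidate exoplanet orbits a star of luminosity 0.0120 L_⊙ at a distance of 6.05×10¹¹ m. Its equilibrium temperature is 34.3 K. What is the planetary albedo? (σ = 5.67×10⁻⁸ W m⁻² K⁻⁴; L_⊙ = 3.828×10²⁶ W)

A ≈ 0.69

L = 0.0120 × 3.828×10²⁶ = 4.59×10²⁴ W.
Flux: S = L/(4πd²) = 4.59×10²⁴/(4π×(6.05×10¹¹)²) = 0.999 W m⁻².
From T_eq⁴ = S(1−A)/(4σ): 1−A = 4σT_eq⁴/S.
1−A = 4 × 5.67×10⁻⁸ × (34.3)⁴ / 0.999 = 0.314.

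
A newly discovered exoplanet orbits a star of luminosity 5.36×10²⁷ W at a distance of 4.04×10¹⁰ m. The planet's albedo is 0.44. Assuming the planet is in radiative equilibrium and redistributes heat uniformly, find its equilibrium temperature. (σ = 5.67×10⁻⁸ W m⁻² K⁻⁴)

Flux: S = L/(4πd²) = 5.36×10²⁷/(4π×(4.04×10¹⁰)²) = 2.61×10⁵ W m⁻².
Energy balance: absorbed = emitted ⇒ πR²·S(1−A) = 4πR²·σT_eq⁴, so T_eq⁴ = S(1−A)/(4σ).
T_eq = [2.61×10⁵ × 0.56 / (4 × 5.67×10⁻⁸)]^(1/4) = (6.45×10¹¹)^(1/4) = 896 K.

T_eq ≈ 896 K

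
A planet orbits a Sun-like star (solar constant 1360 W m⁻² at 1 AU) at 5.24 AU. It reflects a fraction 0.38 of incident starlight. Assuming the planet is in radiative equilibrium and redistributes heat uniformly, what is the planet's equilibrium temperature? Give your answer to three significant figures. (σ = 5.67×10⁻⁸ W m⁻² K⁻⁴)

Flux at 5.24 AU: S = 1360/5.24² = 49.5 W m⁻².
Energy balance: absorbed = emitted ⇒ πR²·S(1−A) = 4πR²·σT_eq⁴, so T_eq⁴ = S(1−A)/(4σ).
T_eq = [49.5 × 0.62 / (4 × 5.67×10⁻⁸)]^(1/4) = (1.35×10⁸)^(1/4) = 108 K.

T_eq ≈ 108 K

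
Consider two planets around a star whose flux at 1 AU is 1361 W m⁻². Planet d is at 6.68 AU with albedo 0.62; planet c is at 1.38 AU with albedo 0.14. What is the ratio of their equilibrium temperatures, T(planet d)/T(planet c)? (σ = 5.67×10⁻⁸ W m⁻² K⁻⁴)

T_eq = [S₀(1−A)/(4σd²)]^(1/4), so T ∝ (1−A)^(1/4) / √d.
T₁ = [1361×0.38/(4×5.67×10⁻⁸×6.68²)]^(1/4) = 84.55 K.
T₂ = [1361×0.86/(4×5.67×10⁻⁸×1.38²)]^(1/4) = 228.16 K.

T₁/T₂ ≈ 0.371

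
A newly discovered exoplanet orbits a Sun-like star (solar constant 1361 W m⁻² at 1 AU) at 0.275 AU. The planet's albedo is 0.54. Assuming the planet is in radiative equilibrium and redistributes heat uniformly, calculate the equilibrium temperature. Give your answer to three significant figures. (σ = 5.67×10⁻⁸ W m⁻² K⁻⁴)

T_eq ≈ 437 K

Flux at 0.275 AU: S = 1361/0.275² = 1.80×10⁴ W m⁻².
Energy balance: absorbed = emitted ⇒ πR²·S(1−A) = 4πR²·σT_eq⁴, so T_eq⁴ = S(1−A)/(4σ).
T_eq = [1.80×10⁴ × 0.46 / (4 × 5.67×10⁻⁸)]^(1/4) = (3.65×10¹⁰)^(1/4) = 437 K.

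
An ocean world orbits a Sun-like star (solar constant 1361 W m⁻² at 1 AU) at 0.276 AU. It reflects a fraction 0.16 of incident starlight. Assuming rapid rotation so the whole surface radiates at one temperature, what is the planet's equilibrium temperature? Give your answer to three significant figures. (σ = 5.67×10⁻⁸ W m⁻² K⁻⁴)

Flux at 0.276 AU: S = 1361/0.276² = 1.79×10⁴ W m⁻².
Energy balance: absorbed = emitted ⇒ πR²·S(1−A) = 4πR²·σT_eq⁴, so T_eq⁴ = S(1−A)/(4σ).
T_eq = [1.79×10⁴ × 0.84 / (4 × 5.67×10⁻⁸)]^(1/4) = (6.62×10¹⁰)^(1/4) = 507 K.

T_eq ≈ 507 K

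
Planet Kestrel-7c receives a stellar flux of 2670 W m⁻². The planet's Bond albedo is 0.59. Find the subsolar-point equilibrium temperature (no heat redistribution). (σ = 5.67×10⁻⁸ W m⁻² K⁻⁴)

At the subsolar point the surface absorbs S(1−A) and emits σT⁴ per unit area — no factor of 4, since only the local patch is in balance.
T = [2670 × 0.41 / 5.67×10⁻⁸]^(1/4) = (1.93×10¹⁰)^(1/4) = 373 K.

T_ss ≈ 373 K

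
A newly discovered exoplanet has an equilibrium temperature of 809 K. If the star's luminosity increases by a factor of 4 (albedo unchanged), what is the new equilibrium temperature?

T_eq ∝ L^(1/4) · d^(−1/2).
T′ = 809 × 4^(1/4) = 1140 K.

T_eq ≈ 1140 K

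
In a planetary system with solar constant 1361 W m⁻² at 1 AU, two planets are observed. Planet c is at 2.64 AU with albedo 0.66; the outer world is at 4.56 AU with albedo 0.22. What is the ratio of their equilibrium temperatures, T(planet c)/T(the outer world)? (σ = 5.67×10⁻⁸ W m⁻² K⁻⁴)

T_eq = [S₀(1−A)/(4σd²)]^(1/4), so T ∝ (1−A)^(1/4) / √d.
T₁ = [1361×0.34/(4×5.67×10⁻⁸×2.64²)]^(1/4) = 130.80 K.
T₂ = [1361×0.78/(4×5.67×10⁻⁸×4.56²)]^(1/4) = 122.49 K.

T₁/T₂ ≈ 1.068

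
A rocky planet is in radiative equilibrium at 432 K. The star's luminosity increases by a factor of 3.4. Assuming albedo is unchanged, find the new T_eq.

T_eq ∝ L^(1/4) · d^(−1/2).
T′ = 432 × 3.4^(1/4) = 587 K.

T_eq ≈ 587 K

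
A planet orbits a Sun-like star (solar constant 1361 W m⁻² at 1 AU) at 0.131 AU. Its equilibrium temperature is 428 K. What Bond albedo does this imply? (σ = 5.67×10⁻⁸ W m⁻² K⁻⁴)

Flux at 0.131 AU: S = 1361/0.131² = 7.93×10⁴ W m⁻².
From T_eq⁴ = S(1−A)/(4σ): 1−A = 4σT_eq⁴/S.
1−A = 4 × 5.67×10⁻⁸ × (428)⁴ / 7.93×10⁴ = 0.096.

A ≈ 0.90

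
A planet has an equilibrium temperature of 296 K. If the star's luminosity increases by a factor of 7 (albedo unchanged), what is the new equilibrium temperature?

T_eq ≈ 481 K

T_eq ∝ L^(1/4) · d^(−1/2).
T′ = 296 × 7^(1/4) = 481 K.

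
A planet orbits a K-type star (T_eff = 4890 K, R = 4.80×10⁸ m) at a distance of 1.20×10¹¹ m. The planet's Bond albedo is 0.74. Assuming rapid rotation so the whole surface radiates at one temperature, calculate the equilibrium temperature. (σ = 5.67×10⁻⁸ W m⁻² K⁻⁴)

L = 4πR_⋆²σT_⋆⁴ = 4π(4.80×10⁸)² × 5.67×10⁻⁸ × (4890)⁴ = 9.39×10²⁵ W.
S = L/(4πd²) = 519 W m⁻².
Energy balance: absorbed = emitted ⇒ πR²·S(1−A) = 4πR²·σT_eq⁴, so T_eq⁴ = S(1−A)/(4σ).
T_eq = [519 × 0.26 / (4 × 5.67×10⁻⁸)]^(1/4) = (5.95×10⁸)^(1/4) = 156 K.

T_eq ≈ 156 K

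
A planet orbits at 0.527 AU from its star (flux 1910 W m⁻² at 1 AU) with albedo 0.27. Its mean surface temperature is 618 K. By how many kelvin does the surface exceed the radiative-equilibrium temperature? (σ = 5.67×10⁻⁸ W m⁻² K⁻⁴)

ΔT ≈ 232.3 K

S = 1910/0.527² = 6877 W m⁻².
T_eq = [S(1−A)/(4σ)]^(1/4) = [6877×0.73/(4×5.67×10⁻⁸)]^(1/4) = 385.7 K.
ΔT = T_surf − T_eq = 618 − 385.7.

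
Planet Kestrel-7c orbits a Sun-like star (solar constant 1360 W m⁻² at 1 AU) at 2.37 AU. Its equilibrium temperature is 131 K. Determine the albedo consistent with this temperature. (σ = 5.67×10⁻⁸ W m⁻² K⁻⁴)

A ≈ 0.72

Flux at 2.37 AU: S = 1360/2.37² = 242 W m⁻².
From T_eq⁴ = S(1−A)/(4σ): 1−A = 4σT_eq⁴/S.
1−A = 4 × 5.67×10⁻⁸ × (131)⁴ / 242 = 0.276.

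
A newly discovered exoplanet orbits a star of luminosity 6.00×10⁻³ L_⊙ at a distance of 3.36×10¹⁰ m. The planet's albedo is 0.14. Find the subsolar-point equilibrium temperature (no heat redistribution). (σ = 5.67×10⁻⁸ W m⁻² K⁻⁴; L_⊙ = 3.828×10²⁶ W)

T_ss ≈ 223 K

L = 6.00×10⁻³ × 3.828×10²⁶ = 2.30×10²⁴ W.
Flux: S = L/(4πd²) = 2.30×10²⁴/(4π×(3.36×10¹⁰)²) = 162 W m⁻².
At the subsolar point the surface absorbs S(1−A) and emits σT⁴ per unit area — no factor of 4, since only the local patch is in balance.
T = [162 × 0.86 / 5.67×10⁻⁸]^(1/4) = (2.46×10⁹)^(1/4) = 223 K.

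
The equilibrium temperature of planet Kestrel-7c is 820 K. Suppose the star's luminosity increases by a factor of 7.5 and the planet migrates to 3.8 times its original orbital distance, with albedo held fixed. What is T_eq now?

T_eq ∝ L^(1/4) · d^(−1/2).
T′ = 820 × 7.5^(1/4) / 3.8^(1/2) = 696 K.

T_eq ≈ 696 K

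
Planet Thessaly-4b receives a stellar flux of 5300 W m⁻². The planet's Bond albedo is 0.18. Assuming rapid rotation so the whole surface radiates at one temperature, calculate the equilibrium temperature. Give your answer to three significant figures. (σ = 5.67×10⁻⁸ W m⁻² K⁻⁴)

T_eq ≈ 372 K

Energy balance: absorbed = emitted ⇒ πR²·S(1−A) = 4πR²·σT_eq⁴, so T_eq⁴ = S(1−A)/(4σ).
T_eq = [5300 × 0.82 / (4 × 5.67×10⁻⁸)]^(1/4) = (1.92×10¹⁰)^(1/4) = 372 K.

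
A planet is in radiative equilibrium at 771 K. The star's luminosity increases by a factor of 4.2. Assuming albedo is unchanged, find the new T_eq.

T_eq ≈ 1100 K

T_eq ∝ L^(1/4) · d^(−1/2).
T′ = 771 × 4.2^(1/4) = 1100 K.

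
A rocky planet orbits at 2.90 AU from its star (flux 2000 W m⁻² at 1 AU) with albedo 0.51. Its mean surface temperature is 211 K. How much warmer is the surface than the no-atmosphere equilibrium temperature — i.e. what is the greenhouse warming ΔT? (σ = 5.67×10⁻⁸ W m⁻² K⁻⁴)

S = 2000/2.90² = 237.8 W m⁻².
T_eq = [S(1−A)/(4σ)]^(1/4) = [237.8×0.49/(4×5.67×10⁻⁸)]^(1/4) = 150.6 K.
ΔT = T_surf − T_eq = 211 − 150.6.

ΔT ≈ 60.4 K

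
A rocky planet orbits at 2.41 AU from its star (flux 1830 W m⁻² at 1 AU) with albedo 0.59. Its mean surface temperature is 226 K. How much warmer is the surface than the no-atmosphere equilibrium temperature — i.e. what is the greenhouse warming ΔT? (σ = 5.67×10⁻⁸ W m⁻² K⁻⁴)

S = 1830/2.41² = 315.1 W m⁻².
T_eq = [S(1−A)/(4σ)]^(1/4) = [315.1×0.41/(4×5.67×10⁻⁸)]^(1/4) = 154.5 K.
ΔT = T_surf − T_eq = 226 − 154.5.

ΔT ≈ 71.5 K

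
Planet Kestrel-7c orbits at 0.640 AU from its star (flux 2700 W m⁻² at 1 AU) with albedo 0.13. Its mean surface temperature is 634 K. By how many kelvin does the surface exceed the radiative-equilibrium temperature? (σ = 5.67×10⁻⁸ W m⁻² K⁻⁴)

S = 2700/0.640² = 6592 W m⁻².
T_eq = [S(1−A)/(4σ)]^(1/4) = [6592×0.87/(4×5.67×10⁻⁸)]^(1/4) = 398.8 K.
ΔT = T_surf − T_eq = 634 − 398.8.

ΔT ≈ 235.2 K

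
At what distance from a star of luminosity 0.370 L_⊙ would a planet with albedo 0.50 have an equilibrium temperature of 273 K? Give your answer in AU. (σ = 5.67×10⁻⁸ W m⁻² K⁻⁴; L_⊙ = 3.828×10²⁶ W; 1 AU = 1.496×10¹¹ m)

d ≈ 0.447 AU

L = 0.370 × 3.828×10²⁶ = 1.42×10²⁶ W.
From T_eq⁴ = L(1−A)/(16πσd²): d = √[L(1−A)/(16πσT_eq⁴)].
d = √[1.42×10²⁶ × 0.50 / (16π × 5.67×10⁻⁸ × (273)⁴)] = 6.69×10¹⁰ m = 0.447 AU.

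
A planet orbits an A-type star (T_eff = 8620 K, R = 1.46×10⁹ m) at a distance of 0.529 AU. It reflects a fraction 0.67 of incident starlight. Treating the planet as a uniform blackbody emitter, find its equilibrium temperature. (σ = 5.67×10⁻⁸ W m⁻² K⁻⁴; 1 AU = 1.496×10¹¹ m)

T_eq ≈ 627 K

d = 0.529 AU = 7.91×10¹⁰ m.
L = 4πR_⋆²σT_⋆⁴ = 4π(1.46×10⁹)² × 5.67×10⁻⁸ × (8620)⁴ = 8.39×10²⁷ W.
S = L/(4πd²) = 1.07×10⁵ W m⁻².
Energy balance: absorbed = emitted ⇒ πR²·S(1−A) = 4πR²·σT_eq⁴, so T_eq⁴ = S(1−A)/(4σ).
T_eq = [1.07×10⁵ × 0.33 / (4 × 5.67×10⁻⁸)]^(1/4) = (1.55×10¹¹)^(1/4) = 627 K.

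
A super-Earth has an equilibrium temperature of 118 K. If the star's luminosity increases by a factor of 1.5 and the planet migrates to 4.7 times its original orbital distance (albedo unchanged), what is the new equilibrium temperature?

T_eq ∝ L^(1/4) · d^(−1/2).
T′ = 118 × 1.5^(1/4) / 4.7^(1/2) = 60.2 K.

T_eq ≈ 60.2 K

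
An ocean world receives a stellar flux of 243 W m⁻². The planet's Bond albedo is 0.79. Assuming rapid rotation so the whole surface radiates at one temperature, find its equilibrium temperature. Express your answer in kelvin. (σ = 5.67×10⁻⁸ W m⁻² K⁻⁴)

Energy balance: absorbed = emitted ⇒ πR²·S(1−A) = 4πR²·σT_eq⁴, so T_eq⁴ = S(1−A)/(4σ).
T_eq = [243 × 0.21 / (4 × 5.67×10⁻⁸)]^(1/4) = (2.25×10⁸)^(1/4) = 122 K.

T_eq ≈ 122 K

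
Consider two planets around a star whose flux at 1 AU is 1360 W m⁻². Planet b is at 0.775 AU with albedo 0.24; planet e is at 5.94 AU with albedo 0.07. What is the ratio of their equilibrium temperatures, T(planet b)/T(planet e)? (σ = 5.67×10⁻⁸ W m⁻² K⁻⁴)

T₁/T₂ ≈ 2.632

T_eq = [S₀(1−A)/(4σd²)]^(1/4), so T ∝ (1−A)^(1/4) / √d.
T₁ = [1360×0.76/(4×5.67×10⁻⁸×0.775²)]^(1/4) = 295.14 K.
T₂ = [1360×0.93/(4×5.67×10⁻⁸×5.94²)]^(1/4) = 112.12 K.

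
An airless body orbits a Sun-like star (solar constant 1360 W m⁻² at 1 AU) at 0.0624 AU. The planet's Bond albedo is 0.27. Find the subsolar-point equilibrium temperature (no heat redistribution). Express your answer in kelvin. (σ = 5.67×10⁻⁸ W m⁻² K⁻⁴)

Flux at 0.0624 AU: S = 1360/0.0624² = 3.49×10⁵ W m⁻².
At the subsolar point the surface absorbs S(1−A) and emits σT⁴ per unit area — no factor of 4, since only the local patch is in balance.
T = [3.49×10⁵ × 0.73 / 5.67×10⁻⁸]^(1/4) = (4.50×10¹²)^(1/4) = 1460 K.

T_ss ≈ 1460 K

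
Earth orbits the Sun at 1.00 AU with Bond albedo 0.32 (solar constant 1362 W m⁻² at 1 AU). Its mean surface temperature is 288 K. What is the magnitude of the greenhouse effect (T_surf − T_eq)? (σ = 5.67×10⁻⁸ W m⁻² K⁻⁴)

S = 1362/1.00² = 1362 W m⁻².
T_eq = [S(1−A)/(4σ)]^(1/4) = [1362×0.68/(4×5.67×10⁻⁸)]^(1/4) = 252.8 K.
ΔT = T_surf − T_eq = 288 − 252.8.

ΔT ≈ 35.2 K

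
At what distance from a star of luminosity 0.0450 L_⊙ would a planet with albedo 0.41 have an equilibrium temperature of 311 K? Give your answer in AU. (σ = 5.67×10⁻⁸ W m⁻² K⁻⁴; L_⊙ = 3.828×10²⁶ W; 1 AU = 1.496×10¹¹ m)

d ≈ 0.131 AU

L = 0.0450 × 3.828×10²⁶ = 1.72×10²⁵ W.
From T_eq⁴ = L(1−A)/(16πσd²): d = √[L(1−A)/(16πσT_eq⁴)].
d = √[1.72×10²⁵ × 0.59 / (16π × 5.67×10⁻⁸ × (311)⁴)] = 1.95×10¹⁰ m = 0.131 AU.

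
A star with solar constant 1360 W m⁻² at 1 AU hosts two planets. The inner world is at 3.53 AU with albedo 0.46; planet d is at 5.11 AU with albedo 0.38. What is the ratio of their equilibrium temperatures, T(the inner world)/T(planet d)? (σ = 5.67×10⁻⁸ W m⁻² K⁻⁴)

T_eq = [S₀(1−A)/(4σd²)]^(1/4), so T ∝ (1−A)^(1/4) / √d.
T₁ = [1360×0.54/(4×5.67×10⁻⁸×3.53²)]^(1/4) = 126.97 K.
T₂ = [1360×0.62/(4×5.67×10⁻⁸×5.11²)]^(1/4) = 109.23 K.

T₁/T₂ ≈ 1.162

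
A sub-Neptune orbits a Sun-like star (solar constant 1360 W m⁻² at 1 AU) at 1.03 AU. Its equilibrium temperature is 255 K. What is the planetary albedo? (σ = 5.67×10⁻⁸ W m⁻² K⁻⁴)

Flux at 1.03 AU: S = 1360/1.03² = 1280 W m⁻².
From T_eq⁴ = S(1−A)/(4σ): 1−A = 4σT_eq⁴/S.
1−A = 4 × 5.67×10⁻⁸ × (255)⁴ / 1280 = 0.748.

A ≈ 0.25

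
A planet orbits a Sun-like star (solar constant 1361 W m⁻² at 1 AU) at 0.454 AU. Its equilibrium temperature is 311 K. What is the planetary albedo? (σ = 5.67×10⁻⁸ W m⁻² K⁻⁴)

Flux at 0.454 AU: S = 1361/0.454² = 6600 W m⁻².
From T_eq⁴ = S(1−A)/(4σ): 1−A = 4σT_eq⁴/S.
1−A = 4 × 5.67×10⁻⁸ × (311)⁴ / 6600 = 0.321.

A ≈ 0.68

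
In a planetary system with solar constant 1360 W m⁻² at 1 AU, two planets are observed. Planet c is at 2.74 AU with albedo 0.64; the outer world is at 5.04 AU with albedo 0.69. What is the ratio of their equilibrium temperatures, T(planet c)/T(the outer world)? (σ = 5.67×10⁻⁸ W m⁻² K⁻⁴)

T₁/T₂ ≈ 1.408

T_eq = [S₀(1−A)/(4σd²)]^(1/4), so T ∝ (1−A)^(1/4) / √d.
T₁ = [1360×0.36/(4×5.67×10⁻⁸×2.74²)]^(1/4) = 130.22 K.
T₂ = [1360×0.31/(4×5.67×10⁻⁸×5.04²)]^(1/4) = 92.49 K.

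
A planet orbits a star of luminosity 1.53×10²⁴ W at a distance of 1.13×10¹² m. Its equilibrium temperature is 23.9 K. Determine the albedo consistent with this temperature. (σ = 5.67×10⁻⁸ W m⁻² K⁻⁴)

Flux: S = L/(4πd²) = 1.53×10²⁴/(4π×(1.13×10¹²)²) = 0.0954 W m⁻².
From T_eq⁴ = S(1−A)/(4σ): 1−A = 4σT_eq⁴/S.
1−A = 4 × 5.67×10⁻⁸ × (23.9)⁴ / 0.0954 = 0.776.

A ≈ 0.22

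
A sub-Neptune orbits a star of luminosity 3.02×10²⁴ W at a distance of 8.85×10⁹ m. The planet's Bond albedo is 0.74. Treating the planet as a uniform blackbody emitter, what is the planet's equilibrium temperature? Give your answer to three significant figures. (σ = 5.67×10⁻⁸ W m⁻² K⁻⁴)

T_eq ≈ 244 K

Flux: S = L/(4πd²) = 3.02×10²⁴/(4π×(8.85×10⁹)²) = 3070 W m⁻².
Energy balance: absorbed = emitted ⇒ πR²·S(1−A) = 4πR²·σT_eq⁴, so T_eq⁴ = S(1−A)/(4σ).
T_eq = [3070 × 0.26 / (4 × 5.67×10⁻⁸)]^(1/4) = (3.52×10⁹)^(1/4) = 244 K.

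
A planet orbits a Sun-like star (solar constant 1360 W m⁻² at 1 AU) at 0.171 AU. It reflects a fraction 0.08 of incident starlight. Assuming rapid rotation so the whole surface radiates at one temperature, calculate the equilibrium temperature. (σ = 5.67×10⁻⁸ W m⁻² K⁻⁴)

Flux at 0.171 AU: S = 1360/0.171² = 4.65×10⁴ W m⁻².
Energy balance: absorbed = emitted ⇒ πR²·S(1−A) = 4πR²·σT_eq⁴, so T_eq⁴ = S(1−A)/(4σ).
T_eq = [4.65×10⁴ × 0.92 / (4 × 5.67×10⁻⁸)]^(1/4) = (1.89×10¹¹)^(1/4) = 659 K.

T_eq ≈ 659 K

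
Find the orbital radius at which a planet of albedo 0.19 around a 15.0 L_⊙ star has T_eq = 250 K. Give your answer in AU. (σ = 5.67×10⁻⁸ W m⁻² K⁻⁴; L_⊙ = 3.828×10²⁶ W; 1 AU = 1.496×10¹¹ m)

L = 15.0 × 3.828×10²⁶ = 5.74×10²⁷ W.
From T_eq⁴ = L(1−A)/(16πσd²): d = √[L(1−A)/(16πσT_eq⁴)].
d = √[5.74×10²⁷ × 0.81 / (16π × 5.67×10⁻⁸ × (250)⁴)] = 6.46×10¹¹ m = 4.32 AU.

d ≈ 4.32 AU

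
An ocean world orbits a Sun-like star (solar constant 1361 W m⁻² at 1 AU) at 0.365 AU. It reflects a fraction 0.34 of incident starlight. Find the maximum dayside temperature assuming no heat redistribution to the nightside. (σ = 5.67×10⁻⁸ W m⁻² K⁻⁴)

Flux at 0.365 AU: S = 1361/0.365² = 1.02×10⁴ W m⁻².
With no redistribution each surface element balances locally: S(1−A) = σT⁴.
T = [1.02×10⁴ × 0.66 / 5.67×10⁻⁸]^(1/4) = (1.19×10¹¹)^(1/4) = 587 K.

T_ss ≈ 587 K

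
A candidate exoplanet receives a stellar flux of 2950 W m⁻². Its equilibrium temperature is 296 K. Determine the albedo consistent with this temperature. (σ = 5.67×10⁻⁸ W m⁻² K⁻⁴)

A ≈ 0.41

From T_eq⁴ = S(1−A)/(4σ): 1−A = 4σT_eq⁴/S.
1−A = 4 × 5.67×10⁻⁸ × (296)⁴ / 2950 = 0.590.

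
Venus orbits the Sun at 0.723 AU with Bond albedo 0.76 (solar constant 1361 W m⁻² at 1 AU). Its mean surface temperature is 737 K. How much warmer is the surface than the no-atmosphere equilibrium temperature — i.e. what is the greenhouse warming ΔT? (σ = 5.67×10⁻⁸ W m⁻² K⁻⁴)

ΔT ≈ 507.9 K

S = 1361/0.723² = 2604 W m⁻².
T_eq = [S(1−A)/(4σ)]^(1/4) = [2604×0.24/(4×5.67×10⁻⁸)]^(1/4) = 229.1 K.
ΔT = T_surf − T_eq = 737 − 229.1.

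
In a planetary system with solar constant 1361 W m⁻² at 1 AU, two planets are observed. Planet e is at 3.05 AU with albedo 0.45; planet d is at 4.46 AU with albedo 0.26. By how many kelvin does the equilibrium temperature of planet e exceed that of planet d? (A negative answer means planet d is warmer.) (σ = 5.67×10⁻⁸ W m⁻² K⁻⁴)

T_eq = [S₀(1−A)/(4σd²)]^(1/4), so T ∝ (1−A)^(1/4) / √d.
T₁ = [1361×0.55/(4×5.67×10⁻⁸×3.05²)]^(1/4) = 137.24 K.
T₂ = [1361×0.74/(4×5.67×10⁻⁸×4.46²)]^(1/4) = 122.23 K.

ΔT ≈ 15.0 K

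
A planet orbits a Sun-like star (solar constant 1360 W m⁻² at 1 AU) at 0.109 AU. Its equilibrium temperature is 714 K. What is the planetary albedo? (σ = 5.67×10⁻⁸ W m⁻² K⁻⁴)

A ≈ 0.49

Flux at 0.109 AU: S = 1360/0.109² = 1.14×10⁵ W m⁻².
From T_eq⁴ = S(1−A)/(4σ): 1−A = 4σT_eq⁴/S.
1−A = 4 × 5.67×10⁻⁸ × (714)⁴ / 1.14×10⁵ = 0.515.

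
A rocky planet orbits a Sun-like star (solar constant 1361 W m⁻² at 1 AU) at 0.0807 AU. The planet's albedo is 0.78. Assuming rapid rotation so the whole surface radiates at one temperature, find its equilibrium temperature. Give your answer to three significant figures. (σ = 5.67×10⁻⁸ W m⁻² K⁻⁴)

Flux at 0.0807 AU: S = 1361/0.0807² = 2.09×10⁵ W m⁻².
Energy balance: absorbed = emitted ⇒ πR²·S(1−A) = 4πR²·σT_eq⁴, so T_eq⁴ = S(1−A)/(4σ).
T_eq = [2.09×10⁵ × 0.22 / (4 × 5.67×10⁻⁸)]^(1/4) = (2.03×10¹¹)^(1/4) = 671 K.

T_eq ≈ 671 K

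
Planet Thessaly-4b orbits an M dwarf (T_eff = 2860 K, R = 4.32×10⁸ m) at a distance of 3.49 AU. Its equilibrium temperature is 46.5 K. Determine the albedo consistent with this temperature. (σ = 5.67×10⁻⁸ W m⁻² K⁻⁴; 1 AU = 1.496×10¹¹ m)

d = 3.49 AU = 5.22×10¹¹ m.
L = 4πR_⋆²σT_⋆⁴ = 4π(4.32×10⁸)² × 5.67×10⁻⁸ × (2860)⁴ = 8.90×10²⁴ W.
S = L/(4πd²) = 2.60 W m⁻².
From T_eq⁴ = S(1−A)/(4σ): 1−A = 4σT_eq⁴/S.
1−A = 4 × 5.67×10⁻⁸ × (46.5)⁴ / 2.60 = 0.408.

A ≈ 0.59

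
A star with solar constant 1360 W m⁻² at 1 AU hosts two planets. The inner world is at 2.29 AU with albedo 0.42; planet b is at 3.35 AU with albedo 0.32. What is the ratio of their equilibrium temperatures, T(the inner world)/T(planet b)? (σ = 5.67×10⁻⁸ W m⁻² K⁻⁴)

T_eq = [S₀(1−A)/(4σd²)]^(1/4), so T ∝ (1−A)^(1/4) / √d.
T₁ = [1360×0.58/(4×5.67×10⁻⁸×2.29²)]^(1/4) = 160.48 K.
T₂ = [1360×0.68/(4×5.67×10⁻⁸×3.35²)]^(1/4) = 138.06 K.

T₁/T₂ ≈ 1.162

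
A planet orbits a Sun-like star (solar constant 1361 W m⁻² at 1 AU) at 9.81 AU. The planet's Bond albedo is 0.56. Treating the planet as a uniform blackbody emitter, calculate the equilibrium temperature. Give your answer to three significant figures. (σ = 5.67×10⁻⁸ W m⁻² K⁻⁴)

Flux at 9.81 AU: S = 1361/9.81² = 14.1 W m⁻².
Energy balance: absorbed = emitted ⇒ πR²·S(1−A) = 4πR²·σT_eq⁴, so T_eq⁴ = S(1−A)/(4σ).
T_eq = [14.1 × 0.44 / (4 × 5.67×10⁻⁸)]^(1/4) = (2.74×10⁷)^(1/4) = 72.4 K.

T_eq ≈ 72.4 K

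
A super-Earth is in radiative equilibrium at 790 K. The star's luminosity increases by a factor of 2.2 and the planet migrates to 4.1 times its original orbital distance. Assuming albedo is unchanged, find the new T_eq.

T_eq ∝ L^(1/4) · d^(−1/2).
T′ = 790 × 2.2^(1/4) / 4.1^(1/2) = 475 K.

T_eq ≈ 475 K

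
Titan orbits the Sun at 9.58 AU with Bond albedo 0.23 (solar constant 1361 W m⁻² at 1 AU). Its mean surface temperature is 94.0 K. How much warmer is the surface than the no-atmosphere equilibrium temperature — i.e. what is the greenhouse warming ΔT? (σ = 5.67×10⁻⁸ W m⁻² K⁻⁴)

S = 1361/9.58² = 14.83 W m⁻².
T_eq = [S(1−A)/(4σ)]^(1/4) = [14.83×0.77/(4×5.67×10⁻⁸)]^(1/4) = 84.2 K.
ΔT = T_surf − T_eq = 94 − 84.2.

ΔT ≈ 9.8 K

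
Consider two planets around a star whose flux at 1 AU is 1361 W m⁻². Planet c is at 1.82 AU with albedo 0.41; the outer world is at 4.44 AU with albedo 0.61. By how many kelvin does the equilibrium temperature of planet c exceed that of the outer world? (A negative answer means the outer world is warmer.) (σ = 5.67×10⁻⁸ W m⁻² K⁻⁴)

ΔT ≈ 76.4 K

T_eq = [S₀(1−A)/(4σd²)]^(1/4), so T ∝ (1−A)^(1/4) / √d.
T₁ = [1361×0.59/(4×5.67×10⁻⁸×1.82²)]^(1/4) = 180.81 K.
T₂ = [1361×0.39/(4×5.67×10⁻⁸×4.44²)]^(1/4) = 104.38 K.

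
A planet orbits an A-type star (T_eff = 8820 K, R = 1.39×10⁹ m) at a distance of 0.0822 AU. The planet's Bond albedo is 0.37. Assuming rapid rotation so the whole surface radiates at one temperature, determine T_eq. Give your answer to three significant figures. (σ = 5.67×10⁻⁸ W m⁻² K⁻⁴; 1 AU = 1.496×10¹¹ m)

d = 0.0822 AU = 1.23×10¹⁰ m.
L = 4πR_⋆²σT_⋆⁴ = 4π(1.39×10⁹)² × 5.67×10⁻⁸ × (8820)⁴ = 8.33×10²⁷ W.
S = L/(4πd²) = 4.38×10⁶ W m⁻².
Energy balance: absorbed = emitted ⇒ πR²·S(1−A) = 4πR²·σT_eq⁴, so T_eq⁴ = S(1−A)/(4σ).
T_eq = [4.38×10⁶ × 0.63 / (4 × 5.67×10⁻⁸)]^(1/4) = (1.22×10¹³)^(1/4) = 1870 K.

T_eq ≈ 1870 K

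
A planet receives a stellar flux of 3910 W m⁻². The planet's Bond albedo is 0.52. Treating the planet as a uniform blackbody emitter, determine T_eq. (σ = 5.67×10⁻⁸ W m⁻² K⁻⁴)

Energy balance: absorbed = emitted ⇒ πR²·S(1−A) = 4πR²·σT_eq⁴, so T_eq⁴ = S(1−A)/(4σ).
T_eq = [3910 × 0.48 / (4 × 5.67×10⁻⁸)]^(1/4) = (8.28×10⁹)^(1/4) = 302 K.

T_eq ≈ 302 K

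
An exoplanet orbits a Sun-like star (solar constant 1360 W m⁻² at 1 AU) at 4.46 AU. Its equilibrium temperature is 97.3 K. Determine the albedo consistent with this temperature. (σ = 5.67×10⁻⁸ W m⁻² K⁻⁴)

A ≈ 0.70

Flux at 4.46 AU: S = 1360/4.46² = 68.4 W m⁻².
From T_eq⁴ = S(1−A)/(4σ): 1−A = 4σT_eq⁴/S.
1−A = 4 × 5.67×10⁻⁸ × (97.3)⁴ / 68.4 = 0.297.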